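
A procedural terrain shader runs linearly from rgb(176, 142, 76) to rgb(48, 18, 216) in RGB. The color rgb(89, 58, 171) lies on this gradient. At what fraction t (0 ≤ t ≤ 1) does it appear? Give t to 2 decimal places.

Invert the lerp on the B channel (largest span, 140): t = (171 − 76) / (216 − 76) = 95/140 = 0.67857.
Check on R: (89 − 176)/(48 − 176) = 0.6797 ✓

0.68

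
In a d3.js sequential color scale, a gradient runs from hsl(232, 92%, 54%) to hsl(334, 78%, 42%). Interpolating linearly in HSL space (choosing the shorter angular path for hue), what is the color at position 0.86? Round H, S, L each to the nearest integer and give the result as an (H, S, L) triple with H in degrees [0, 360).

(320, 80, 44)

Hue arc: Δh = 334 − 232 = 102° (|Δh| ≤ 180, already the shorter path).
H = 232 + 0.86 × (102) = 319.72 → 320°
S = 92 + 0.86 × (78 − 92) = 79.96 → 80%
L = 54 + 0.86 × (42 − 54) = 43.68 → 44%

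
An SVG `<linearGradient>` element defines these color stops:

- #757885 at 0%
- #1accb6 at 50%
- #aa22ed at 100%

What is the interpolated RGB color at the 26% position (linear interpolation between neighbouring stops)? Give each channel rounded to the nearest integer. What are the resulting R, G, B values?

(70, 164, 158)

26% lies between the 0% and 50% stops, so the local fraction is t = (26 − 0)/(50 − 0) = 26/50 ≈ 0.52.
#757885 → (117, 120, 133); #1accb6 → (26, 204, 182).
R = 117 + 0.52 × (26 − 117) = 69.68 → 70
G = 120 + 0.52 × (204 − 120) = 163.68 → 164
B = 133 + 0.52 × (182 − 133) = 158.48 → 158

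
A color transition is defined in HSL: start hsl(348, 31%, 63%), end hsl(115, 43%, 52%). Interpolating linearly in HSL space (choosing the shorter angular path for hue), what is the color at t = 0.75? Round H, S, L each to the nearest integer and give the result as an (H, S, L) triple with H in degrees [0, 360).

Hue: 115 − 348 = -233°, but |-233| > 180 so the shorter arc goes the other way: Δh = -233 + 360 = 127°.
H = 348 + 0.75 × (127) = 443.25 → 443 → 443 mod 360 = 83°
S = 31 + 0.75 × (43 − 31) = 40 → 40%
L = 63 + 0.75 × (52 − 63) = 54.75 → 55%

(83, 40, 55)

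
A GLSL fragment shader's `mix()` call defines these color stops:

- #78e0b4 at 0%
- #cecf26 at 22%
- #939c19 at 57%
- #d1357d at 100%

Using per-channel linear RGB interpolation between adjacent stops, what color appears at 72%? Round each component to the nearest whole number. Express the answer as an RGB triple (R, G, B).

72% lies between the 57% and 100% stops, so the local fraction is t = (72 − 57)/(100 − 57) = 15/43 ≈ 0.3488.
#939c19 → (147, 156, 25); #d1357d → (209, 53, 125).
R = 147 + 0.3488 × (209 − 147) = 168.626 → 169
G = 156 + 0.3488 × (53 − 156) = 120.074 → 120
B = 25 + 0.3488 × (125 − 25) = 59.88 → 60

(169, 120, 60)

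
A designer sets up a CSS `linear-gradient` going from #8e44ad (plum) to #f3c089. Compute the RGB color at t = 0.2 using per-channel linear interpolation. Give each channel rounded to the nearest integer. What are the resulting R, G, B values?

(162, 93, 166)

#8e44ad → (142, 68, 173); #f3c089 → (243, 192, 137).
R = 142 + 0.2 × (243 − 142) = 142 + 0.2 × 101 = 162.2 → 162
G = 68 + 0.2 × (192 − 68) = 68 + 0.2 × 124 = 92.8 → 93
B = 173 + 0.2 × (137 − 173) = 173 + 0.2 × -36 = 165.8 → 166
So the blended color is (162, 93, 166), about #a25da6.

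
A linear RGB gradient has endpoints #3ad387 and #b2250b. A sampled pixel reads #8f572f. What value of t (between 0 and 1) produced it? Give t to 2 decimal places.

0.71

Invert the lerp on the G channel (largest span, 174): t = (87 − 211) / (37 − 211) = -124/-174 = 0.71264.
Check on R: (143 − 58)/(178 − 58) = 0.7083 ✓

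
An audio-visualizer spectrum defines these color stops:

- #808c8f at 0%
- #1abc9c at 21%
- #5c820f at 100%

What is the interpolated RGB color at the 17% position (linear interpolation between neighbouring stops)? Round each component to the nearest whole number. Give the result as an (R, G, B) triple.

(45, 179, 154)

17% lies between the 0% and 21% stops, so the local fraction is t = (17 − 0)/(21 − 0) = 17/21 ≈ 0.8095.
#808c8f → (128, 140, 143); #1abc9c → (26, 188, 156).
R = 128 + 0.8095 × (26 − 128) = 45.431 → 45
G = 140 + 0.8095 × (188 − 140) = 178.856 → 179
B = 143 + 0.8095 × (156 − 143) = 153.524 → 154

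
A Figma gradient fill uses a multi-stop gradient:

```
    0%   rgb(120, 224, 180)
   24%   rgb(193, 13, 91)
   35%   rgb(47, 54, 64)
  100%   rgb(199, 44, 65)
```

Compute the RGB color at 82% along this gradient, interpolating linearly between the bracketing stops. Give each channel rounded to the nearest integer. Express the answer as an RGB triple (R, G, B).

(157, 47, 65)

82% lies between the 35% and 100% stops, so the local fraction is t = (82 − 35)/(100 − 35) = 47/65 ≈ 0.7231.
R = 47 + 0.7231 × (199 − 47) = 156.911 → 157
G = 54 + 0.7231 × (44 − 54) = 46.769 → 47
B = 64 + 0.7231 × (65 − 64) = 64.723 → 65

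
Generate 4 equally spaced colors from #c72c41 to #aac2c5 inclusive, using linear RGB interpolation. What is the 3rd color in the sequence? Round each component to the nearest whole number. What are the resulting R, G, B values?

(180, 144, 153)

With 4 swatches and endpoints inclusive, swatch 3 sits at t = (3 − 1)/(4 − 1) = 2/3 ≈ 0.6667.
#c72c41 → (199, 44, 65); #aac2c5 → (170, 194, 197).
R = 199 + 0.6667 × (170 − 199) = 179.666 → 180
G = 44 + 0.6667 × (194 − 44) = 144.005 → 144
B = 65 + 0.6667 × (197 − 65) = 153.004 → 153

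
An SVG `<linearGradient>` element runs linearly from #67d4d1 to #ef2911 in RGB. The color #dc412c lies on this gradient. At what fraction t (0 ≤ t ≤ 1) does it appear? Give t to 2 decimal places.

0.86

Invert the lerp on the B channel (largest span, 192): t = (44 − 209) / (17 − 209) = -165/-192 = 0.85938.
Check on R: (220 − 103)/(239 − 103) = 0.8603 ✓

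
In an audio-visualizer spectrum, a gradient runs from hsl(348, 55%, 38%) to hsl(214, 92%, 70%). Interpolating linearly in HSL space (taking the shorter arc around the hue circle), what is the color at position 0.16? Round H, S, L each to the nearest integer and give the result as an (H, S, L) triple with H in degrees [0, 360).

(327, 61, 43)

Hue arc: Δh = 214 − 348 = -134° (|Δh| ≤ 180, already the shorter path).
H = 348 + 0.16 × (-134) = 326.56 → 327°
S = 55 + 0.16 × (92 − 55) = 60.92 → 61%
L = 38 + 0.16 × (70 − 38) = 43.12 → 43%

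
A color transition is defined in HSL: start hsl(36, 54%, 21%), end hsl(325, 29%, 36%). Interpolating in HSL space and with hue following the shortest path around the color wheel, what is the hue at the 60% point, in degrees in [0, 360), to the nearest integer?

Hue: 325 − 36 = 289°, but |289| > 180 so the shorter arc goes the other way: Δh = 289 − 360 = -71°.
H = 36 + 0.6 × (-71) = -6.6 → -7 → -7 mod 360 = 353°

353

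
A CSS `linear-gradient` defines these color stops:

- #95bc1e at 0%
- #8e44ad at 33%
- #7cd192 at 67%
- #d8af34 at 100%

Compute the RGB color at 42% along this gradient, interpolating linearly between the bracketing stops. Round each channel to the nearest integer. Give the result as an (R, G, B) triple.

42% lies between the 33% and 67% stops, so the local fraction is t = (42 − 33)/(67 − 33) = 9/34 ≈ 0.2647.
#8e44ad → (142, 68, 173); #7cd192 → (124, 209, 146).
R = 142 + 0.2647 × (124 − 142) = 137.235 → 137
G = 68 + 0.2647 × (209 − 68) = 105.323 → 105
B = 173 + 0.2647 × (146 − 173) = 165.853 → 166

(137, 105, 166)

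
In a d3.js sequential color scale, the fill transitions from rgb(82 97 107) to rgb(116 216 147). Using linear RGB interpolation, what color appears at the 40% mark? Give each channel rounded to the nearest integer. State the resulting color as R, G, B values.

(96, 145, 123)

40% corresponds to t = 0.4.
R = 82 + 0.4 × (116 − 82) = 82 + 0.4 × 34 = 95.6 → 96
G = 97 + 0.4 × (216 − 97) = 97 + 0.4 × 119 = 144.6 → 145
B = 107 + 0.4 × (147 − 107) = 107 + 0.4 × 40 = 123 → 123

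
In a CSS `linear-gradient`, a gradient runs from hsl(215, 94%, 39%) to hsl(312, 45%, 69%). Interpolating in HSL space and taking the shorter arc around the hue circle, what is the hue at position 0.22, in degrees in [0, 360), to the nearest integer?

Hue arc: Δh = 312 − 215 = 97° (|Δh| ≤ 180, already the shorter path).
H = 215 + 0.22 × (97) = 236.34 → 236°

236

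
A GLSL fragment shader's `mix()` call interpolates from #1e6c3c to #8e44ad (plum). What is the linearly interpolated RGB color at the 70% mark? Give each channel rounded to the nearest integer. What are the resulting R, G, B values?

(108, 80, 139)

#1e6c3c → (30, 108, 60); #8e44ad → (142, 68, 173).
70% corresponds to t = 0.7.
R = 30 + 0.7 × (142 − 30) = 30 + 0.7 × 112 = 108.4 → 108
G = 108 + 0.7 × (68 − 108) = 108 + 0.7 × -40 = 80 → 80
B = 60 + 0.7 × (173 − 60) = 60 + 0.7 × 113 = 139.1 → 139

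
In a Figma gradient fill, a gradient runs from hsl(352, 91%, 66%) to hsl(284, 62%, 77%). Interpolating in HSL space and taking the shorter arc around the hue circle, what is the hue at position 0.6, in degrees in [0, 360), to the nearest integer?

Hue arc: Δh = 284 − 352 = -68° (|Δh| ≤ 180, already the shorter path).
H = 352 + 0.6 × (-68) = 311.2 → 311°

311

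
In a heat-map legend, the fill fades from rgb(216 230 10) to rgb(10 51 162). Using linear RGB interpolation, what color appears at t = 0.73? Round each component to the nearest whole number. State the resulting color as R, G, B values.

(66, 99, 121)

R = 216 + 0.73 × (10 − 216) = 216 + 0.73 × -206 = 65.62 → 66
G = 230 + 0.73 × (51 − 230) = 230 + 0.73 × -179 = 99.33 → 99
B = 10 + 0.73 × (162 − 10) = 10 + 0.73 × 152 = 120.96 → 121
So the blended color is (66, 99, 121), about #426379.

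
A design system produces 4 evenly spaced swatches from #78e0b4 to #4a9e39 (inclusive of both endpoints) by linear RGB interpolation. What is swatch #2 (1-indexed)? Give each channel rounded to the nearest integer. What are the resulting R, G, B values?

(105, 202, 139)

With 4 swatches and endpoints inclusive, swatch 2 sits at t = (2 − 1)/(4 − 1) = 1/3 ≈ 0.3333.
#78e0b4 → (120, 224, 180); #4a9e39 → (74, 158, 57).
R = 120 + 0.3333 × (74 − 120) = 104.668 → 105
G = 224 + 0.3333 × (158 − 224) = 202.002 → 202
B = 180 + 0.3333 × (57 − 180) = 139.004 → 139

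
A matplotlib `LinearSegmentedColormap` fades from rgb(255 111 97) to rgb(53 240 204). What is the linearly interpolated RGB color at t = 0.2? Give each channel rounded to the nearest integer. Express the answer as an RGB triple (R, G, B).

(215, 137, 118)

R = 255 + 0.2 × (53 − 255) = 255 + 0.2 × -202 = 214.6 → 215
G = 111 + 0.2 × (240 − 111) = 111 + 0.2 × 129 = 136.8 → 137
B = 97 + 0.2 × (204 − 97) = 97 + 0.2 × 107 = 118.4 → 118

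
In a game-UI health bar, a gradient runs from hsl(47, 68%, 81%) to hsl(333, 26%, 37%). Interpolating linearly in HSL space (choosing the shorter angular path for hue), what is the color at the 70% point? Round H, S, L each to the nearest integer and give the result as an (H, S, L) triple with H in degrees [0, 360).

(355, 39, 50)

Hue: 333 − 47 = 286°, but |286| > 180 so the shorter arc goes the other way: Δh = 286 − 360 = -74°.
H = 47 + 0.7 × (-74) = -4.8 → -5 → -5 mod 360 = 355°
S = 68 + 0.7 × (26 − 68) = 38.6 → 39%
L = 81 + 0.7 × (37 − 81) = 50.2 → 50%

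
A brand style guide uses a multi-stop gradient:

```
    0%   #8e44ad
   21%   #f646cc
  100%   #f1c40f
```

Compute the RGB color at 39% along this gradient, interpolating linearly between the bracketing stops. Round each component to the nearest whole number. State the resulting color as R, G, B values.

39% lies between the 21% and 100% stops, so the local fraction is t = (39 − 21)/(100 − 21) = 18/79 ≈ 0.2278.
#f646cc → (246, 70, 204); #f1c40f → (241, 196, 15).
R = 246 + 0.2278 × (241 − 246) = 244.861 → 245
G = 70 + 0.2278 × (196 − 70) = 98.703 → 99
B = 204 + 0.2278 × (15 − 204) = 160.946 → 161

(245, 99, 161)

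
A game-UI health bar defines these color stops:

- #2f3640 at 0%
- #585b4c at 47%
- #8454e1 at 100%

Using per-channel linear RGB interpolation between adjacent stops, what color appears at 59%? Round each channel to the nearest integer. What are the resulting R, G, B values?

59% lies between the 47% and 100% stops, so the local fraction is t = (59 − 47)/(100 − 47) = 12/53 ≈ 0.2264.
#585b4c → (88, 91, 76); #8454e1 → (132, 84, 225).
R = 88 + 0.2264 × (132 − 88) = 97.962 → 98
G = 91 + 0.2264 × (84 − 91) = 89.415 → 89
B = 76 + 0.2264 × (225 − 76) = 109.734 → 110

(98, 89, 110)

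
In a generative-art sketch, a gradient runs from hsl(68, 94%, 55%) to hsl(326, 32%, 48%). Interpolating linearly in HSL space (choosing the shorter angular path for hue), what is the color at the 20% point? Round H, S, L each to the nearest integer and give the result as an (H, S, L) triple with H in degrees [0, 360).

Hue: 326 − 68 = 258°, but |258| > 180 so the shorter arc goes the other way: Δh = 258 − 360 = -102°.
H = 68 + 0.2 × (-102) = 47.6 → 48°
S = 94 + 0.2 × (32 − 94) = 81.6 → 82%
L = 55 + 0.2 × (48 − 55) = 53.6 → 54%

(48, 82, 54)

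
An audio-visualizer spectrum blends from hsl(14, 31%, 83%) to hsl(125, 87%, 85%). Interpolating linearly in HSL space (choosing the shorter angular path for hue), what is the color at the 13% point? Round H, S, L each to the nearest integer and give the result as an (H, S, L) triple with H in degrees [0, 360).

(28, 38, 83)

Hue arc: Δh = 125 − 14 = 111° (|Δh| ≤ 180, already the shorter path).
H = 14 + 0.13 × (111) = 28.43 → 28°
S = 31 + 0.13 × (87 − 31) = 38.28 → 38%
L = 83 + 0.13 × (85 − 83) = 83.26 → 83%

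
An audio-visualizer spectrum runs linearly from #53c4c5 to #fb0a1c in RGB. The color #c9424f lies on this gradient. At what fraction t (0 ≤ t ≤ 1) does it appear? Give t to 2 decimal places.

Invert the lerp on the G channel (largest span, 186): t = (66 − 196) / (10 − 196) = -130/-186 = 0.69892.
Check on R: (201 − 83)/(251 − 83) = 0.7024 ✓

0.70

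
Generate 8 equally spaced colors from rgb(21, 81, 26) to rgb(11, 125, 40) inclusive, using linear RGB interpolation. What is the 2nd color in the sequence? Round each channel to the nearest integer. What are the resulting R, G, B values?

(20, 87, 28)

With 8 swatches and endpoints inclusive, swatch 2 sits at t = (2 − 1)/(8 − 1) = 1/7 ≈ 0.1429.
R = 21 + 0.1429 × (11 − 21) = 19.571 → 20
G = 81 + 0.1429 × (125 − 81) = 87.288 → 87
B = 26 + 0.1429 × (40 − 26) = 28.001 → 28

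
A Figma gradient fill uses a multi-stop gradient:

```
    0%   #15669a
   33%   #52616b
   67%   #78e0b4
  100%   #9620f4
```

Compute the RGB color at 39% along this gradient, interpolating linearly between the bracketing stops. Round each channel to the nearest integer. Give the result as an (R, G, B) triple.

(89, 119, 120)

39% lies between the 33% and 67% stops, so the local fraction is t = (39 − 33)/(67 − 33) = 6/34 ≈ 0.1765.
#52616b → (82, 97, 107); #78e0b4 → (120, 224, 180).
R = 82 + 0.1765 × (120 − 82) = 88.707 → 89
G = 97 + 0.1765 × (224 − 97) = 119.415 → 119
B = 107 + 0.1765 × (180 − 107) = 119.885 → 120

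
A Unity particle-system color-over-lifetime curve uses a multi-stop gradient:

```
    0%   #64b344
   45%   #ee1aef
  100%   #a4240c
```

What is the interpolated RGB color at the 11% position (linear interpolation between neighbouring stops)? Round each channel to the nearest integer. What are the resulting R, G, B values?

11% lies between the 0% and 45% stops, so the local fraction is t = (11 − 0)/(45 − 0) = 11/45 ≈ 0.2444.
#64b344 → (100, 179, 68); #ee1aef → (238, 26, 239).
R = 100 + 0.2444 × (238 − 100) = 133.727 → 134
G = 179 + 0.2444 × (26 − 179) = 141.607 → 142
B = 68 + 0.2444 × (239 − 68) = 109.792 → 110

(134, 142, 110)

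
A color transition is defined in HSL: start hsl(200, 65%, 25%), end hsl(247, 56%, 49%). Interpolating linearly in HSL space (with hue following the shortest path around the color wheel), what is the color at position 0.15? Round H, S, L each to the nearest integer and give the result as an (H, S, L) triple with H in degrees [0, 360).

(207, 64, 29)

Hue arc: Δh = 247 − 200 = 47° (|Δh| ≤ 180, already the shorter path).
H = 200 + 0.15 × (47) = 207.05 → 207°
S = 65 + 0.15 × (56 − 65) = 63.65 → 64%
L = 25 + 0.15 × (49 − 25) = 28.6 → 29%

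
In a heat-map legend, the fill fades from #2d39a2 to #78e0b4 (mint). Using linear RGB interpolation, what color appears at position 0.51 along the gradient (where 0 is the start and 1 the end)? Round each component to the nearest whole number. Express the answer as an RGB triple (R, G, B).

#2d39a2 → (45, 57, 162); #78e0b4 → (120, 224, 180).
R = 45 + 0.51 × (120 − 45) = 45 + 0.51 × 75 = 83.25 → 83
G = 57 + 0.51 × (224 − 57) = 57 + 0.51 × 167 = 142.17 → 142
B = 162 + 0.51 × (180 − 162) = 162 + 0.51 × 18 = 171.18 → 171
So the blended color is (83, 142, 171), about #538eab.

(83, 142, 171)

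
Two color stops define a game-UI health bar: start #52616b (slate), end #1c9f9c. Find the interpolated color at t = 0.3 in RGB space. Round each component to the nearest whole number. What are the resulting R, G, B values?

#52616b → (82, 97, 107); #1c9f9c → (28, 159, 156).
R = 82 + 0.3 × (28 − 82) = 82 + 0.3 × -54 = 65.8 → 66
G = 97 + 0.3 × (159 − 97) = 97 + 0.3 × 62 = 115.6 → 116
B = 107 + 0.3 × (156 − 107) = 107 + 0.3 × 49 = 121.7 → 122

(66, 116, 122)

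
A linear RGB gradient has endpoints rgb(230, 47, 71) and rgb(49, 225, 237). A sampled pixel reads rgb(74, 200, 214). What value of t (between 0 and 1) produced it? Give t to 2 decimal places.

0.86

Invert the lerp on the R channel (largest span, 181): t = (74 − 230) / (49 − 230) = -156/-181 = 0.86188.
Check on G: (200 − 47)/(225 − 47) = 0.8596 ✓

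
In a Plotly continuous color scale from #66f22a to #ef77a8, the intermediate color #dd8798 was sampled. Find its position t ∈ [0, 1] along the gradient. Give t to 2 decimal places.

0.87

Invert the lerp on the R channel (largest span, 137): t = (221 − 102) / (239 − 102) = 119/137 = 0.86861.
Check on G: (135 − 242)/(119 − 242) = 0.8699 ✓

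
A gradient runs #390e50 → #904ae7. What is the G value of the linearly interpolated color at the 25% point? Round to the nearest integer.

G₁ = 14 (from #390e50), G₂ = 74 (from #904ae7).
G = 14 + 0.25 × (74 − 14) = 29 → 29

29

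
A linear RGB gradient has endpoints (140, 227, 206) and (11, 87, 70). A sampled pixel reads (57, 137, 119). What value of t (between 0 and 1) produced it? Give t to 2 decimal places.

Invert the lerp on the G channel (largest span, 140): t = (137 − 227) / (87 − 227) = -90/-140 = 0.64286.
Check on R: (57 − 140)/(11 − 140) = 0.6434 ✓

0.64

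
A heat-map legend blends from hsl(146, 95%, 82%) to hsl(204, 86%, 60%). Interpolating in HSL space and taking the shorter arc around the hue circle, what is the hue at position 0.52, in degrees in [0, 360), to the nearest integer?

176

Hue arc: Δh = 204 − 146 = 58° (|Δh| ≤ 180, already the shorter path).
H = 146 + 0.52 × (58) = 176.16 → 176°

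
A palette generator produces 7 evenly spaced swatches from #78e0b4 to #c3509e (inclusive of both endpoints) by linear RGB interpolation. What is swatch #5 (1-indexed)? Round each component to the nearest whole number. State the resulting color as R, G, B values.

With 7 swatches and endpoints inclusive, swatch 5 sits at t = (5 − 1)/(7 − 1) = 4/6 ≈ 0.6667.
#78e0b4 → (120, 224, 180); #c3509e → (195, 80, 158).
R = 120 + 0.6667 × (195 − 120) = 170.002 → 170
G = 224 + 0.6667 × (80 − 224) = 127.995 → 128
B = 180 + 0.6667 × (158 − 180) = 165.333 → 165

(170, 128, 165)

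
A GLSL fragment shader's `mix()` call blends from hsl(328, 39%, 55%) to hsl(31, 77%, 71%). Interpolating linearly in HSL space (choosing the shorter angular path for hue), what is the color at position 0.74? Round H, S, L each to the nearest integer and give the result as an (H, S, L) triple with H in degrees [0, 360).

(15, 67, 67)

Hue: 31 − 328 = -297°, but |-297| > 180 so the shorter arc goes the other way: Δh = -297 + 360 = 63°.
H = 328 + 0.74 × (63) = 374.62 → 375 → 375 mod 360 = 15°
S = 39 + 0.74 × (77 − 39) = 67.12 → 67%
L = 55 + 0.74 × (71 − 55) = 66.84 → 67%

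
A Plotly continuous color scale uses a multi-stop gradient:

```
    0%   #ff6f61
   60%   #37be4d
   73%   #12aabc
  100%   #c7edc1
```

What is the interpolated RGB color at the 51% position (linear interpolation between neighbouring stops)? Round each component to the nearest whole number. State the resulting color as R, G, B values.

51% lies between the 0% and 60% stops, so the local fraction is t = (51 − 0)/(60 − 0) = 51/60 ≈ 0.85.
#ff6f61 → (255, 111, 97); #37be4d → (55, 190, 77).
R = 255 + 0.85 × (55 − 255) = 85 → 85
G = 111 + 0.85 × (190 − 111) = 178.15 → 178
B = 97 + 0.85 × (77 − 97) = 80 → 80

(85, 178, 80)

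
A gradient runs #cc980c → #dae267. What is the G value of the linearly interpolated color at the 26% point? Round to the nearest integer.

G₁ = 152 (from #cc980c), G₂ = 226 (from #dae267).
G = 152 + 0.26 × (226 − 152) = 171.24 → 171

171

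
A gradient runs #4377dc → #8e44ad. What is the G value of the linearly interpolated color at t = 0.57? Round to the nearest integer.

90

G₁ = 119 (from #4377dc), G₂ = 68 (from #8e44ad).
G = 119 + 0.57 × (68 − 119) = 89.93 → 90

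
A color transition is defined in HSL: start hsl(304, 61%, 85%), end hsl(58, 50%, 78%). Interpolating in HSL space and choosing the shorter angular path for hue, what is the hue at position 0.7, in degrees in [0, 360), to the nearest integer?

24

Hue: 58 − 304 = -246°, but |-246| > 180 so the shorter arc goes the other way: Δh = -246 + 360 = 114°.
H = 304 + 0.7 × (114) = 383.8 → 384 → 384 mod 360 = 24°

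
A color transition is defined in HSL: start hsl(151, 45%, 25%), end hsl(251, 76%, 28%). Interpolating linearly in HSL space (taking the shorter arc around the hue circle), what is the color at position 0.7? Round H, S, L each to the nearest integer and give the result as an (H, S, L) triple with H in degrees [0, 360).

Hue arc: Δh = 251 − 151 = 100° (|Δh| ≤ 180, already the shorter path).
H = 151 + 0.7 × (100) = 221 → 221°
S = 45 + 0.7 × (76 − 45) = 66.7 → 67%
L = 25 + 0.7 × (28 − 25) = 27.1 → 27%

(221, 67, 27)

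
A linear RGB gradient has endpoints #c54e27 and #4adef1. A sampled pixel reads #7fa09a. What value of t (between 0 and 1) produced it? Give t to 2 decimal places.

0.57

Invert the lerp on the B channel (largest span, 202): t = (154 − 39) / (241 − 39) = 115/202 = 0.56931.
Check on R: (127 − 197)/(74 − 197) = 0.5691 ✓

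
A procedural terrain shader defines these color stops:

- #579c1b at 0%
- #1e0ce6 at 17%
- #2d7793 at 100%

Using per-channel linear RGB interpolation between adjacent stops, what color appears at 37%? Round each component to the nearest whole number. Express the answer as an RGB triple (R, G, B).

37% lies between the 17% and 100% stops, so the local fraction is t = (37 − 17)/(100 − 17) = 20/83 ≈ 0.241.
#1e0ce6 → (30, 12, 230); #2d7793 → (45, 119, 147).
R = 30 + 0.241 × (45 − 30) = 33.615 → 34
G = 12 + 0.241 × (119 − 12) = 37.787 → 38
B = 230 + 0.241 × (147 − 230) = 209.997 → 210

(34, 38, 210)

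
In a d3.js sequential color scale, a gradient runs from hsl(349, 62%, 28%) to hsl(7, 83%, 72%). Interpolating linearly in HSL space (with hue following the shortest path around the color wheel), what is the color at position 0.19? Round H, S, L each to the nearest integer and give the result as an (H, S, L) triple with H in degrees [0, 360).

(352, 66, 36)

Hue: 7 − 349 = -342°, but |-342| > 180 so the shorter arc goes the other way: Δh = -342 + 360 = 18°.
H = 349 + 0.19 × (18) = 352.42 → 352°
S = 62 + 0.19 × (83 − 62) = 65.99 → 66%
L = 28 + 0.19 × (72 − 28) = 36.36 → 36%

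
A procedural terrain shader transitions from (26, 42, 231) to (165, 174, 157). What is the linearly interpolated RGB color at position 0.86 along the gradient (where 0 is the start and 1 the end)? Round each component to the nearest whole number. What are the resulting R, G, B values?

(146, 156, 167)

R = 26 + 0.86 × (165 − 26) = 26 + 0.86 × 139 = 145.54 → 146
G = 42 + 0.86 × (174 − 42) = 42 + 0.86 × 132 = 155.52 → 156
B = 231 + 0.86 × (157 − 231) = 231 + 0.86 × -74 = 167.36 → 167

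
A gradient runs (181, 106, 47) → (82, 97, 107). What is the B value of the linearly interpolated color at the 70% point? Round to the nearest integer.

B = 47 + 0.7 × (107 − 47) = 89 → 89

89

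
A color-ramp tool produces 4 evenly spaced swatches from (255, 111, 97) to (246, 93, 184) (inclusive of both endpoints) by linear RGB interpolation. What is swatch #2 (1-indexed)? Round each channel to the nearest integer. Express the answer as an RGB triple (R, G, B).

With 4 swatches and endpoints inclusive, swatch 2 sits at t = (2 − 1)/(4 − 1) = 1/3 ≈ 0.3333.
R = 255 + 0.3333 × (246 − 255) = 252 → 252
G = 111 + 0.3333 × (93 − 111) = 105.001 → 105
B = 97 + 0.3333 × (184 − 97) = 125.997 → 126

(252, 105, 126)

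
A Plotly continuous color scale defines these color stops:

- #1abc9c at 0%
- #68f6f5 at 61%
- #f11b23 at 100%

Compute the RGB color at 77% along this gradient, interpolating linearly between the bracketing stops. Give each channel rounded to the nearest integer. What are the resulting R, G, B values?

77% lies between the 61% and 100% stops, so the local fraction is t = (77 − 61)/(100 − 61) = 16/39 ≈ 0.4103.
#68f6f5 → (104, 246, 245); #f11b23 → (241, 27, 35).
R = 104 + 0.4103 × (241 − 104) = 160.211 → 160
G = 246 + 0.4103 × (27 − 246) = 156.144 → 156
B = 245 + 0.4103 × (35 − 245) = 158.837 → 159

(160, 156, 159)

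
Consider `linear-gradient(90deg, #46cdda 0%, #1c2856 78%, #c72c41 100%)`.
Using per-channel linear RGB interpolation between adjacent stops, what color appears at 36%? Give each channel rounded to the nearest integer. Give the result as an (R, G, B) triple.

36% lies between the 0% and 78% stops, so the local fraction is t = (36 − 0)/(78 − 0) = 36/78 ≈ 0.4615.
#46cdda → (70, 205, 218); #1c2856 → (28, 40, 86).
R = 70 + 0.4615 × (28 − 70) = 50.617 → 51
G = 205 + 0.4615 × (40 − 205) = 128.852 → 129
B = 218 + 0.4615 × (86 − 218) = 157.082 → 157

(51, 129, 157)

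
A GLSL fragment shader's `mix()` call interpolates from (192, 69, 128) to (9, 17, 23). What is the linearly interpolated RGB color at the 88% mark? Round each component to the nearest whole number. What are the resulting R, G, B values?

(31, 23, 36)

88% corresponds to t = 0.88.
R = 192 + 0.88 × (9 − 192) = 192 + 0.88 × -183 = 30.96 → 31
G = 69 + 0.88 × (17 − 69) = 69 + 0.88 × -52 = 23.24 → 23
B = 128 + 0.88 × (23 − 128) = 128 + 0.88 × -105 = 35.6 → 36
So the blended color is (31, 23, 36), about #1f1724.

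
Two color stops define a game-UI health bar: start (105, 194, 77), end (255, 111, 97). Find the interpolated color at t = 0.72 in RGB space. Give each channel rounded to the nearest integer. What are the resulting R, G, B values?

(213, 134, 91)

R = 105 + 0.72 × (255 − 105) = 105 + 0.72 × 150 = 213 → 213
G = 194 + 0.72 × (111 − 194) = 194 + 0.72 × -83 = 134.24 → 134
B = 77 + 0.72 × (97 − 77) = 77 + 0.72 × 20 = 91.4 → 91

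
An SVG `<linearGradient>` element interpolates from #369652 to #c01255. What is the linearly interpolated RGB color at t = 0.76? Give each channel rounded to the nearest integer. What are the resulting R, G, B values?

#369652 → (54, 150, 82); #c01255 → (192, 18, 85).
R = 54 + 0.76 × (192 − 54) = 54 + 0.76 × 138 = 158.88 → 159
G = 150 + 0.76 × (18 − 150) = 150 + 0.76 × -132 = 49.68 → 50
B = 82 + 0.76 × (85 − 82) = 82 + 0.76 × 3 = 84.28 → 84
So the blended color is (159, 50, 84), about #9f3254.

(159, 50, 84)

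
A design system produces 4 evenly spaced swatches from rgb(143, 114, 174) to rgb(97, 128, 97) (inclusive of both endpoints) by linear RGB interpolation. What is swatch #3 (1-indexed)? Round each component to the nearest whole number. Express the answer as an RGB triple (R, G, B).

With 4 swatches and endpoints inclusive, swatch 3 sits at t = (3 − 1)/(4 − 1) = 2/3 ≈ 0.6667.
R = 143 + 0.6667 × (97 − 143) = 112.332 → 112
G = 114 + 0.6667 × (128 − 114) = 123.334 → 123
B = 174 + 0.6667 × (97 − 174) = 122.664 → 123

(112, 123, 123)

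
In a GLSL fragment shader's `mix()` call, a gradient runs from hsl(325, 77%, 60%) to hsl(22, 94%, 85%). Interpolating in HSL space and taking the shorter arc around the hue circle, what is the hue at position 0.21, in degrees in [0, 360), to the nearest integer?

Hue: 22 − 325 = -303°, but |-303| > 180 so the shorter arc goes the other way: Δh = -303 + 360 = 57°.
H = 325 + 0.21 × (57) = 336.97 → 337°

337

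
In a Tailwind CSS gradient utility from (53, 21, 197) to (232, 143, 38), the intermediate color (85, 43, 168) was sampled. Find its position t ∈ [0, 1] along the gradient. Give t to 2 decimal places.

0.18

Invert the lerp on the R channel (largest span, 179): t = (85 − 53) / (232 − 53) = 32/179 = 0.17877.
Check on G: (43 − 21)/(143 − 21) = 0.1803 ✓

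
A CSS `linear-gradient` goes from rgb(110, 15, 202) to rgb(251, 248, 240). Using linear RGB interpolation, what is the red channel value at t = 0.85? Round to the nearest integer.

230

R = 110 + 0.85 × (251 − 110) = 229.85 → 230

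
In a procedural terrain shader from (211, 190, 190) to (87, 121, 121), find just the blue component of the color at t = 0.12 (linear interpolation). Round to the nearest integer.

B = 190 + 0.12 × (121 − 190) = 181.72 → 182

182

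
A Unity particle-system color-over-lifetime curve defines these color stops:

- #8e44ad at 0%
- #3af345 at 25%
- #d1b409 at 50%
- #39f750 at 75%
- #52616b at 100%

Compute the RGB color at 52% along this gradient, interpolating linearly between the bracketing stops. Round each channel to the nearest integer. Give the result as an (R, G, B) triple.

(197, 185, 15)

52% lies between the 50% and 75% stops, so the local fraction is t = (52 − 50)/(75 − 50) = 2/25 ≈ 0.08.
#d1b409 → (209, 180, 9); #39f750 → (57, 247, 80).
R = 209 + 0.08 × (57 − 209) = 196.84 → 197
G = 180 + 0.08 × (247 − 180) = 185.36 → 185
B = 9 + 0.08 × (80 − 9) = 14.68 → 15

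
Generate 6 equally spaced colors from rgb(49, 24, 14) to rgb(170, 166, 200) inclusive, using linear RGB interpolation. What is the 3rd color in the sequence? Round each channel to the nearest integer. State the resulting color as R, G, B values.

(97, 81, 88)

With 6 swatches and endpoints inclusive, swatch 3 sits at t = (3 − 1)/(6 − 1) = 2/5 ≈ 0.4.
R = 49 + 0.4 × (170 − 49) = 97.4 → 97
G = 24 + 0.4 × (166 − 24) = 80.8 → 81
B = 14 + 0.4 × (200 − 14) = 88.4 → 88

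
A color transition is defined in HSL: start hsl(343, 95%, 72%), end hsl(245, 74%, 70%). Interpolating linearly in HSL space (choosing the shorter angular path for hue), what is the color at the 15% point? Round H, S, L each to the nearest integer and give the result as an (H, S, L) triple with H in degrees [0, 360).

Hue arc: Δh = 245 − 343 = -98° (|Δh| ≤ 180, already the shorter path).
H = 343 + 0.15 × (-98) = 328.3 → 328°
S = 95 + 0.15 × (74 − 95) = 91.85 → 92%
L = 72 + 0.15 × (70 − 72) = 71.7 → 72%

(328, 92, 72)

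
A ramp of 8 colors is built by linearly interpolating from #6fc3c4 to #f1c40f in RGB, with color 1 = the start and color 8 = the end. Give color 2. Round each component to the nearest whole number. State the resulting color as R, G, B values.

(130, 195, 170)

With 8 swatches and endpoints inclusive, swatch 2 sits at t = (2 − 1)/(8 − 1) = 1/7 ≈ 0.1429.
#6fc3c4 → (111, 195, 196); #f1c40f → (241, 196, 15).
R = 111 + 0.1429 × (241 − 111) = 129.577 → 130
G = 195 + 0.1429 × (196 − 195) = 195.143 → 195
B = 196 + 0.1429 × (15 − 196) = 170.135 → 170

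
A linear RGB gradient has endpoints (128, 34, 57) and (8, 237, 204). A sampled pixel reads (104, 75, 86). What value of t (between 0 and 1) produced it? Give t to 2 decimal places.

0.20

Invert the lerp on the G channel (largest span, 203): t = (75 − 34) / (237 − 34) = 41/203 = 0.20197.
Check on R: (104 − 128)/(8 − 128) = 0.2 ✓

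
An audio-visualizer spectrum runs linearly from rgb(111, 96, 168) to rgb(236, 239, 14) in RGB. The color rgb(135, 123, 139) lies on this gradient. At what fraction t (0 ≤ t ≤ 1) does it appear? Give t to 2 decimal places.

0.19

Invert the lerp on the B channel (largest span, 154): t = (139 − 168) / (14 − 168) = -29/-154 = 0.18831.
Check on R: (135 − 111)/(236 − 111) = 0.192 ✓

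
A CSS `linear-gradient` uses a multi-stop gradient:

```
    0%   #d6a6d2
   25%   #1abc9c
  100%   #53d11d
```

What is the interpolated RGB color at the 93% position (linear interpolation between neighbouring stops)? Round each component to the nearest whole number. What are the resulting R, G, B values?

93% lies between the 25% and 100% stops, so the local fraction is t = (93 − 25)/(100 − 25) = 68/75 ≈ 0.9067.
#1abc9c → (26, 188, 156); #53d11d → (83, 209, 29).
R = 26 + 0.9067 × (83 − 26) = 77.682 → 78
G = 188 + 0.9067 × (209 − 188) = 207.041 → 207
B = 156 + 0.9067 × (29 − 156) = 40.849 → 41

(78, 207, 41)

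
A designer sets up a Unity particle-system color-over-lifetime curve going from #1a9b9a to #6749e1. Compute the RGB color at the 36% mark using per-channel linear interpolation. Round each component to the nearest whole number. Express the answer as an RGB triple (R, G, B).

(54, 125, 180)

#1a9b9a → (26, 155, 154); #6749e1 → (103, 73, 225).
36% corresponds to t = 0.36.
R = 26 + 0.36 × (103 − 26) = 26 + 0.36 × 77 = 53.72 → 54
G = 155 + 0.36 × (73 − 155) = 155 + 0.36 × -82 = 125.48 → 125
B = 154 + 0.36 × (225 − 154) = 154 + 0.36 × 71 = 179.56 → 180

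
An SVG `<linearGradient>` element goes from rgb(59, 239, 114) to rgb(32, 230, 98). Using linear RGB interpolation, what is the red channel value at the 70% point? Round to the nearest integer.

R = 59 + 0.7 × (32 − 59) = 40.1 → 40

40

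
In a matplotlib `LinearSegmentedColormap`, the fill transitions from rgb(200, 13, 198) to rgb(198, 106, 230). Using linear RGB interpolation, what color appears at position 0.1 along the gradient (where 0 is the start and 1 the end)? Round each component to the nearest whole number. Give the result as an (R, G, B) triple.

R = 200 + 0.1 × (198 − 200) = 200 + 0.1 × -2 = 199.8 → 200
G = 13 + 0.1 × (106 − 13) = 13 + 0.1 × 93 = 22.3 → 22
B = 198 + 0.1 × (230 − 198) = 198 + 0.1 × 32 = 201.2 → 201

(200, 22, 201)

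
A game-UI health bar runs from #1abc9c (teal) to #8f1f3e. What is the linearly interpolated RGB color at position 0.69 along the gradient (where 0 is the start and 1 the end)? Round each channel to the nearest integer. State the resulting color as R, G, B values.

#1abc9c → (26, 188, 156); #8f1f3e → (143, 31, 62).
R = 26 + 0.69 × (143 − 26) = 26 + 0.69 × 117 = 106.73 → 107
G = 188 + 0.69 × (31 − 188) = 188 + 0.69 × -157 = 79.67 → 80
B = 156 + 0.69 × (62 − 156) = 156 + 0.69 × -94 = 91.14 → 91
So the blended color is (107, 80, 91), about #6b505b.

(107, 80, 91)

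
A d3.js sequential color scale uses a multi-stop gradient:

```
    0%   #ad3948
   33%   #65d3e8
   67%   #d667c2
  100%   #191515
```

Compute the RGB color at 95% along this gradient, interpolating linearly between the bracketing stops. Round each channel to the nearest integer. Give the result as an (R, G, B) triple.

(54, 33, 47)

95% lies between the 67% and 100% stops, so the local fraction is t = (95 − 67)/(100 − 67) = 28/33 ≈ 0.8485.
#d667c2 → (214, 103, 194); #191515 → (25, 21, 21).
R = 214 + 0.8485 × (25 − 214) = 53.633 → 54
G = 103 + 0.8485 × (21 − 103) = 33.423 → 33
B = 194 + 0.8485 × (21 − 194) = 47.209 → 47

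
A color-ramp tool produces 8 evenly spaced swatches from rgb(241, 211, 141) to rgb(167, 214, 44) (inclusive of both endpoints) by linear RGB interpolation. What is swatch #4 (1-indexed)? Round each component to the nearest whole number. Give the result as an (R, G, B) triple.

(209, 212, 99)

With 8 swatches and endpoints inclusive, swatch 4 sits at t = (4 − 1)/(8 − 1) = 3/7 ≈ 0.4286.
R = 241 + 0.4286 × (167 − 241) = 209.284 → 209
G = 211 + 0.4286 × (214 − 211) = 212.286 → 212
B = 141 + 0.4286 × (44 − 141) = 99.426 → 99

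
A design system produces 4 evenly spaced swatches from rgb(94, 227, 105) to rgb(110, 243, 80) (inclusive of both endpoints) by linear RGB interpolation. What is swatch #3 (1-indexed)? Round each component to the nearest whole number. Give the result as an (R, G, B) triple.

With 4 swatches and endpoints inclusive, swatch 3 sits at t = (3 − 1)/(4 − 1) = 2/3 ≈ 0.6667.
R = 94 + 0.6667 × (110 − 94) = 104.667 → 105
G = 227 + 0.6667 × (243 − 227) = 237.667 → 238
B = 105 + 0.6667 × (80 − 105) = 88.332 → 88

(105, 238, 88)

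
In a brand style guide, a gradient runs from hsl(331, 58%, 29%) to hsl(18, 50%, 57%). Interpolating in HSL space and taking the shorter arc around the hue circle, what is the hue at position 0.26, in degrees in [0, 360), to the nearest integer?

Hue: 18 − 331 = -313°, but |-313| > 180 so the shorter arc goes the other way: Δh = -313 + 360 = 47°.
H = 331 + 0.26 × (47) = 343.22 → 343°

343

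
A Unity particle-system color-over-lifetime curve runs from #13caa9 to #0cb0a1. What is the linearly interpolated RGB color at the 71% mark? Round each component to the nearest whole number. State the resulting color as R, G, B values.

#13caa9 → (19, 202, 169); #0cb0a1 → (12, 176, 161).
71% corresponds to t = 0.71.
R = 19 + 0.71 × (12 − 19) = 19 + 0.71 × -7 = 14.03 → 14
G = 202 + 0.71 × (176 − 202) = 202 + 0.71 × -26 = 183.54 → 184
B = 169 + 0.71 × (161 − 169) = 169 + 0.71 × -8 = 163.32 → 163

(14, 184, 163)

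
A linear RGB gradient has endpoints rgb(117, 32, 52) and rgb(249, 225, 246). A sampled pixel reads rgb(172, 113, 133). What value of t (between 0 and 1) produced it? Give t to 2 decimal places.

Invert the lerp on the B channel (largest span, 194): t = (133 − 52) / (246 − 52) = 81/194 = 0.41753.
Check on R: (172 − 117)/(249 − 117) = 0.4167 ✓

0.42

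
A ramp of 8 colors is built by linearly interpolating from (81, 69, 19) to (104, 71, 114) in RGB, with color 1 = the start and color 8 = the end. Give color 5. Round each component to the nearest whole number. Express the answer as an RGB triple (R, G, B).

With 8 swatches and endpoints inclusive, swatch 5 sits at t = (5 − 1)/(8 − 1) = 4/7 ≈ 0.5714.
R = 81 + 0.5714 × (104 − 81) = 94.142 → 94
G = 69 + 0.5714 × (71 − 69) = 70.143 → 70
B = 19 + 0.5714 × (114 − 19) = 73.283 → 73

(94, 70, 73)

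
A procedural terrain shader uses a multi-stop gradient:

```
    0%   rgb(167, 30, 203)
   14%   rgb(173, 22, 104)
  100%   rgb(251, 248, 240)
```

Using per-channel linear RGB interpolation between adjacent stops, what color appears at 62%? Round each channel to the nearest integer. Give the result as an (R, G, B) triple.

62% lies between the 14% and 100% stops, so the local fraction is t = (62 − 14)/(100 − 14) = 48/86 ≈ 0.5581.
R = 173 + 0.5581 × (251 − 173) = 216.532 → 217
G = 22 + 0.5581 × (248 − 22) = 148.131 → 148
B = 104 + 0.5581 × (240 − 104) = 179.902 → 180

(217, 148, 180)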